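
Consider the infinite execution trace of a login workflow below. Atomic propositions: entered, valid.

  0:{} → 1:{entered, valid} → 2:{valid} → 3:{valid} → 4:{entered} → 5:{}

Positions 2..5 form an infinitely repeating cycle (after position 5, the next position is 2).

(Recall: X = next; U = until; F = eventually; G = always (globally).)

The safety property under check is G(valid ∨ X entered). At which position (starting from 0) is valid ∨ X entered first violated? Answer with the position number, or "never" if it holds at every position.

4

Check valid ∨ X entered at each position in order: 0 ✓, 1 ✓, 2 ✓, 3 ✓.
At position 4 the labels are {entered} and the next position 5 has {}, so valid ∨ X entered is false there. This is the first violation.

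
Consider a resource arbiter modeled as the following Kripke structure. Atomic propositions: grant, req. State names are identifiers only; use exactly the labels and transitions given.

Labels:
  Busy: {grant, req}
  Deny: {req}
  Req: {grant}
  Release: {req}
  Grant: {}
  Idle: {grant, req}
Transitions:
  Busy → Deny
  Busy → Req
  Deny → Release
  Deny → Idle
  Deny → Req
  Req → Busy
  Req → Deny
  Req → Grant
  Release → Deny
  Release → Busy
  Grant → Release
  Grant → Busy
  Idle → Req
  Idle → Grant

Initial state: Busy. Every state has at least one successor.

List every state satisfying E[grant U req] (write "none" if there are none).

States satisfying grant: {Busy, Req, Idle}.
States satisfying req: {Busy, Deny, Release, Idle}.
States satisfying E[grant U req]: {Busy, Deny, Req, Release, Idle}.

{Busy, Deny, Req, Release, Idle}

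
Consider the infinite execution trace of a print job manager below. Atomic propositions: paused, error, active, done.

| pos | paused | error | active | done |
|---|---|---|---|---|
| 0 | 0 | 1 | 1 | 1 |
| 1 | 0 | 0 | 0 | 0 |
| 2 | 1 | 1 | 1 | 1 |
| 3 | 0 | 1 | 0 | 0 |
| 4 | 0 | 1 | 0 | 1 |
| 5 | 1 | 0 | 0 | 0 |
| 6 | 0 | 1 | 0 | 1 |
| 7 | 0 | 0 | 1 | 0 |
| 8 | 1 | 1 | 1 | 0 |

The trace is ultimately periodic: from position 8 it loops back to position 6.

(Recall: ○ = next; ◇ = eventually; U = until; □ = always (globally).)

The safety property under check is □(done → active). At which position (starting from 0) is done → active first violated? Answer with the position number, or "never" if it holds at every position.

4

Check done → active at each position in order: 0 ✓, 1 ✓, 2 ✓, 3 ✓.
At position 4 the labels are {done, error}, so done → active is false there. This is the first violation.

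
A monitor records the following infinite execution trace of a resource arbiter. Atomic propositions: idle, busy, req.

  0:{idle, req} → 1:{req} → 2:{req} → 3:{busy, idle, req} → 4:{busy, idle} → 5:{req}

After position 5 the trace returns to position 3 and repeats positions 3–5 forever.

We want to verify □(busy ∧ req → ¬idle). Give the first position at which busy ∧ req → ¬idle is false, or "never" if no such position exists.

3

Check busy ∧ req → ¬idle at each position in order: 0 ✓, 1 ✓, 2 ✓.
At position 3 the labels are {busy, idle, req}, so busy ∧ req → ¬idle is false there. This is the first violation.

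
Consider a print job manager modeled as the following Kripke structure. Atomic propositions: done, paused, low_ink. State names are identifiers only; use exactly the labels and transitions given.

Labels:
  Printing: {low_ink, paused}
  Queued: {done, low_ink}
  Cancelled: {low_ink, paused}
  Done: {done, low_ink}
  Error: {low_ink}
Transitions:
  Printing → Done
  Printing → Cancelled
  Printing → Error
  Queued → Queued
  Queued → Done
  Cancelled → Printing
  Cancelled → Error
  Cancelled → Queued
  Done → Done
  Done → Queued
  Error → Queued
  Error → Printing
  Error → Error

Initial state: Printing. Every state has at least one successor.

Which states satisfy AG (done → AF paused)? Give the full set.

States satisfying done → AF paused: {Printing, Cancelled, Error}.
States satisfying AG (done → AF paused): ∅.

none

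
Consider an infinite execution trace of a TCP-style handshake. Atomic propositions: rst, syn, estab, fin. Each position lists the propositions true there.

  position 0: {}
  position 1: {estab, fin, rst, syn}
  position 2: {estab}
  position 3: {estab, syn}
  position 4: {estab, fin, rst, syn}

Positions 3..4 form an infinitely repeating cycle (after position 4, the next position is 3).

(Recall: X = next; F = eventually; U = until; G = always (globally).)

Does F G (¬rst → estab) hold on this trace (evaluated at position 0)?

Yes

G (¬rst → estab) holds at position 1, which is reachable from 0, so F G (¬rst → estab) holds.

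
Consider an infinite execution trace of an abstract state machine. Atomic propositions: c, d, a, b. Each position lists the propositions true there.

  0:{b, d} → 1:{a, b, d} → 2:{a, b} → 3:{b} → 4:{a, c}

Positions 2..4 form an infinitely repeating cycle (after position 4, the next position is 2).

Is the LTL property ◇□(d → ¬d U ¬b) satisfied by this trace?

□(d → ¬d U ¬b) holds at position 2, which is reachable from 0, so ◇□(d → ¬d U ¬b) holds.

Yes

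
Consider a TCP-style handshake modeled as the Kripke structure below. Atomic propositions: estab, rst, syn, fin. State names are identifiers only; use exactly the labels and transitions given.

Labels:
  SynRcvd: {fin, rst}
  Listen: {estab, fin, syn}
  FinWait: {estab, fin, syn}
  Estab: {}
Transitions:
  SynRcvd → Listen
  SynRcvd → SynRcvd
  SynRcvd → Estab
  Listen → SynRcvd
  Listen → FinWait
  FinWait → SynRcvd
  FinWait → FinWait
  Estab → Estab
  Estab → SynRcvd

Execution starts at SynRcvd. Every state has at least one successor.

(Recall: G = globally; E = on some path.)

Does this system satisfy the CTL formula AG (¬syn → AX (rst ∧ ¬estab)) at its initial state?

States satisfying ¬syn → AX (rst ∧ ¬estab): {Listen, FinWait}.
States satisfying AG (¬syn → AX (rst ∧ ¬estab)): ∅.
Estab is reachable from SynRcvd and violates ¬syn → AX (rst ∧ ¬estab), so AG fails at SynRcvd.
SynRcvd ∉ Sat(AG (¬syn → AX (rst ∧ ¬estab))).

No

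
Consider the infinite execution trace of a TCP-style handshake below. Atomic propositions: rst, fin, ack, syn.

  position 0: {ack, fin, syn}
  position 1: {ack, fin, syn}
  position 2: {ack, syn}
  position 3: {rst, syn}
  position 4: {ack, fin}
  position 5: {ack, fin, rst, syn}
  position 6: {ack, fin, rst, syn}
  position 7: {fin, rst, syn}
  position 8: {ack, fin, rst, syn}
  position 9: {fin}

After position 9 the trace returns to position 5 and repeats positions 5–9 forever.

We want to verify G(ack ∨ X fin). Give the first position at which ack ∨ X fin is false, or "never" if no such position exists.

ack ∨ X fin holds at every position 0..9, and those are all the positions the trace ever visits, so the invariant G(ack ∨ X fin) is never violated.

never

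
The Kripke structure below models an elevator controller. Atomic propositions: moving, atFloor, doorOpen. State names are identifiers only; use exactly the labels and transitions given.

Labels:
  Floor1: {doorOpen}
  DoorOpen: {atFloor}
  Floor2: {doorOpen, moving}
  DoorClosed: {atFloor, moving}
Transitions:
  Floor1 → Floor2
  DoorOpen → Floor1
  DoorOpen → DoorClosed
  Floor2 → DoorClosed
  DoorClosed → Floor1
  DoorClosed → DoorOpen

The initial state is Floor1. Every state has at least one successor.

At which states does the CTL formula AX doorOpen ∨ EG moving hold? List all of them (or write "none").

{Floor1}

States satisfying doorOpen: {Floor1, Floor2}.
States satisfying AX doorOpen: {Floor1}.
States satisfying moving: {Floor2, DoorClosed}.
States satisfying EG moving: ∅.
States satisfying AX doorOpen ∨ EG moving: {Floor1}.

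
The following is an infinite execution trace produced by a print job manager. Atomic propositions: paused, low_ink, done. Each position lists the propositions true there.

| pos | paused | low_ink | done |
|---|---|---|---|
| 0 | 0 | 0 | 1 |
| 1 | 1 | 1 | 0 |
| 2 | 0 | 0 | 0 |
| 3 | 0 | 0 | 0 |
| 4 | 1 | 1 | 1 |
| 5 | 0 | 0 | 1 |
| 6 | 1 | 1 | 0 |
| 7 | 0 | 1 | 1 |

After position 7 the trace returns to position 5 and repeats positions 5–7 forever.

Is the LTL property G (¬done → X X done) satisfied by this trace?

¬done → X X done must hold at every position from 0 onward. It fails at position 1, so G (¬done → X X done) is false.
Positions where ¬done holds: 1, 2, 3, 6.
Check X X done at each: 1→fails, 2→ok, 3→ok, 6→ok.

Does not hold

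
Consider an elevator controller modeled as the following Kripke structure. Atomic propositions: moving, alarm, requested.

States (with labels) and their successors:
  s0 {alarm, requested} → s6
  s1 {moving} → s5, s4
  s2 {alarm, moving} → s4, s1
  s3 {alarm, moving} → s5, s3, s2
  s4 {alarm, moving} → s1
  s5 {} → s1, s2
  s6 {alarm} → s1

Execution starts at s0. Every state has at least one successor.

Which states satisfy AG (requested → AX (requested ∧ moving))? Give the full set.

{s1, s2, s3, s4, s5, s6}

States satisfying requested → AX (requested ∧ moving): {s1, s2, s3, s4, s5, s6}.
States satisfying AG (requested → AX (requested ∧ moving)): {s1, s2, s3, s4, s5, s6}.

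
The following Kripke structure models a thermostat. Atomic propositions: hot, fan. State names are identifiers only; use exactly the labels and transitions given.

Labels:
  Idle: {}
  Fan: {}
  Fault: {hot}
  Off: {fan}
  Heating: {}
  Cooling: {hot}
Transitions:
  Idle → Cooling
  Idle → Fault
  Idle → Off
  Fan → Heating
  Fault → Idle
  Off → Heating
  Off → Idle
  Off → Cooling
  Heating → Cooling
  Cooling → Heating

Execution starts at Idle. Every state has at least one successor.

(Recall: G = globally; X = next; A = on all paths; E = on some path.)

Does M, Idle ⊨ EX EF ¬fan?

States satisfying EF ¬fan: {Idle, Fan, Fault, Off, Heating, Cooling}.
States satisfying EX EF ¬fan: {Idle, Fan, Fault, Off, Heating, Cooling}.
Idle ∈ Sat(EX EF ¬fan).

Holds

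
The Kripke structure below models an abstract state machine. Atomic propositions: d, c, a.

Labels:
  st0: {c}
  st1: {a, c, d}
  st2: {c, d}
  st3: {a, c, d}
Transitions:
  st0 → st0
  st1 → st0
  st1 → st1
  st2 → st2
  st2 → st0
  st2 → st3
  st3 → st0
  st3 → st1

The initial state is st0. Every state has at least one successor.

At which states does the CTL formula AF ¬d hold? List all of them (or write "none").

States satisfying ¬d: {st0}.
States satisfying AF ¬d: {st0}.

{st0}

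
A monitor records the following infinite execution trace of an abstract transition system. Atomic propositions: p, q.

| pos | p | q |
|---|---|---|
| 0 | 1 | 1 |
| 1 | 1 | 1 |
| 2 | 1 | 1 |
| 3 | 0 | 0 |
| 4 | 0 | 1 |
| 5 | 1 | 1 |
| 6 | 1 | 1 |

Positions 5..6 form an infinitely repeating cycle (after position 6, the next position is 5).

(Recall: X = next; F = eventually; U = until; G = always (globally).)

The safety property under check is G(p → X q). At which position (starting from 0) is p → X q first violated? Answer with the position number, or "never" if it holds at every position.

Check p → X q at each position in order: 0 ✓, 1 ✓.
At position 2 the labels are {p, q} and the next position 3 has {}, so p → X q is false there. This is the first violation.

2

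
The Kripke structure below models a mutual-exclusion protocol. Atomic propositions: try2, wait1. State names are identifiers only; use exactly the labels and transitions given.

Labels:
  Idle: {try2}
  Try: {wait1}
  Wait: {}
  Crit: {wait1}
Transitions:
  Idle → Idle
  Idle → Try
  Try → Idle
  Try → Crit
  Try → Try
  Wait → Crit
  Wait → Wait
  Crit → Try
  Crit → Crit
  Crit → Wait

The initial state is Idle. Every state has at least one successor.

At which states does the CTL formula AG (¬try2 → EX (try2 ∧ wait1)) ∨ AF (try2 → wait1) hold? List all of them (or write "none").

{Try, Wait, Crit}

States satisfying ¬try2 → EX (try2 ∧ wait1): {Idle}.
States satisfying AG (¬try2 → EX (try2 ∧ wait1)): ∅.
States satisfying try2 → wait1: {Try, Wait, Crit}.
States satisfying AF (try2 → wait1): {Try, Wait, Crit}.
States satisfying AG (¬try2 → EX (try2 ∧ wait1)) ∨ AF (try2 → wait1): {Try, Wait, Crit}.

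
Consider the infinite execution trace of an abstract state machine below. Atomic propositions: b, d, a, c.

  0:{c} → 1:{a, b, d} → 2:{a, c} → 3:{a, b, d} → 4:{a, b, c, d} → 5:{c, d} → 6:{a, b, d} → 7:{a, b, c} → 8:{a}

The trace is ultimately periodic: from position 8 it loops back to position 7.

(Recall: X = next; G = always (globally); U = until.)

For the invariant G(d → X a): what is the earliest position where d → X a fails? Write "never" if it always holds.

4

Check d → X a at each position in order: 0 ✓, 1 ✓, 2 ✓, 3 ✓.
At position 4 the labels are {a, b, c, d} and the next position 5 has {c, d}, so d → X a is false there. This is the first violation.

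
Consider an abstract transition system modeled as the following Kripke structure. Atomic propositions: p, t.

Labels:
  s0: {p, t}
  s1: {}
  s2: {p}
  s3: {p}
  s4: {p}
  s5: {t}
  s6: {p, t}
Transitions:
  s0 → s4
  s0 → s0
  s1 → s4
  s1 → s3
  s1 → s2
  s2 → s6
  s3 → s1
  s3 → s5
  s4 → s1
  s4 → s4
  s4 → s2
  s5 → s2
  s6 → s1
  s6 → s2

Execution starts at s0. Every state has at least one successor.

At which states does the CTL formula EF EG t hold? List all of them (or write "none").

{s0}

States satisfying EG t: {s0}.
States satisfying EF EG t: {s0}.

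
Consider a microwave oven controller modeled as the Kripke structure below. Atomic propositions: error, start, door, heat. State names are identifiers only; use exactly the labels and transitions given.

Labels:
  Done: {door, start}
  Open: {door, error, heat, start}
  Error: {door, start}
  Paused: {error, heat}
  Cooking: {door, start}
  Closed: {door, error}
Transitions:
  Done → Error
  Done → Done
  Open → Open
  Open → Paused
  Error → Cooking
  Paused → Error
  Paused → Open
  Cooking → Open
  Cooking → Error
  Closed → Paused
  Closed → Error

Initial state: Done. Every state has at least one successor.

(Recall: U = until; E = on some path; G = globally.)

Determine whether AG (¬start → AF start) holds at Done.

States satisfying ¬start → AF start: {Done, Open, Error, Paused, Cooking, Closed}.
States satisfying AG (¬start → AF start): {Done, Open, Error, Paused, Cooking, Closed}.
Every state reachable from Done satisfies ¬start → AF start.
Done ∈ Sat(AG (¬start → AF start)).

Satisfied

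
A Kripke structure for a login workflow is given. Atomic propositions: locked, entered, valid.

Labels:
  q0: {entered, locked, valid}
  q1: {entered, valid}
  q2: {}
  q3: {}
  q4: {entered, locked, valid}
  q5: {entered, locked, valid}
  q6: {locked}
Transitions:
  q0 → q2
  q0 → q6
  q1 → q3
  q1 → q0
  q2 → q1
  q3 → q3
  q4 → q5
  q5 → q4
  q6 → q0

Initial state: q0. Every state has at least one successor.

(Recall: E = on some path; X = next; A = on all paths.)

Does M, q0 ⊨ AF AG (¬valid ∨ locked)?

Violated

States satisfying AG (¬valid ∨ locked): {q3, q4, q5}.
States satisfying AF AG (¬valid ∨ locked): {q3, q4, q5}.
There is a path from q0 along which AG (¬valid ∨ locked) never holds.
q0 ∉ Sat(AF AG (¬valid ∨ locked)).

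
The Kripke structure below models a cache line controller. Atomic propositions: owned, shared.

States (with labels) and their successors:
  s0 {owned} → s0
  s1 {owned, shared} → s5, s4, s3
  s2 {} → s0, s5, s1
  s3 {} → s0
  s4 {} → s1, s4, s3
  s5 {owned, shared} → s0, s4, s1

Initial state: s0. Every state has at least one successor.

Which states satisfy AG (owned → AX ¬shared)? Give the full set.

States satisfying owned → AX ¬shared: {s0, s2, s3, s4}.
States satisfying AG (owned → AX ¬shared): {s0, s3}.

{s0, s3}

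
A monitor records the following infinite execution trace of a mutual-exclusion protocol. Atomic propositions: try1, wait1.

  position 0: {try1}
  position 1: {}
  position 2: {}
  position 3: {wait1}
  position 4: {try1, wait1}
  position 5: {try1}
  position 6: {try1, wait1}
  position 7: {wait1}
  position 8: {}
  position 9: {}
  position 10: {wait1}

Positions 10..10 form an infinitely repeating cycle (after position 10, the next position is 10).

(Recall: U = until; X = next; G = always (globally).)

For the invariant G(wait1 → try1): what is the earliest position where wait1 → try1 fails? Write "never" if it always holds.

3

Check wait1 → try1 at each position in order: 0 ✓, 1 ✓, 2 ✓.
At position 3 the labels are {wait1}, so wait1 → try1 is false there. This is the first violation.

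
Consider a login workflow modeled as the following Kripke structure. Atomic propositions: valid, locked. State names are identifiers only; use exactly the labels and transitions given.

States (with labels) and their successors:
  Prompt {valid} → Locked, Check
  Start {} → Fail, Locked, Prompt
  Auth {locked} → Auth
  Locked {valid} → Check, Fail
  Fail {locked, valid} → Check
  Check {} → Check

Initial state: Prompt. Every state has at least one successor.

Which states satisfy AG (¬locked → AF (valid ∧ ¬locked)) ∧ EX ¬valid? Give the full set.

{Auth}

States satisfying ¬locked → AF (valid ∧ ¬locked): {Prompt, Auth, Locked, Fail}.
States satisfying AG (¬locked → AF (valid ∧ ¬locked)): {Auth}.
States satisfying ¬valid: {Start, Auth, Check}.
States satisfying EX ¬valid: {Prompt, Auth, Locked, Fail, Check}.
States satisfying AG (¬locked → AF (valid ∧ ¬locked)) ∧ EX ¬valid: {Auth}.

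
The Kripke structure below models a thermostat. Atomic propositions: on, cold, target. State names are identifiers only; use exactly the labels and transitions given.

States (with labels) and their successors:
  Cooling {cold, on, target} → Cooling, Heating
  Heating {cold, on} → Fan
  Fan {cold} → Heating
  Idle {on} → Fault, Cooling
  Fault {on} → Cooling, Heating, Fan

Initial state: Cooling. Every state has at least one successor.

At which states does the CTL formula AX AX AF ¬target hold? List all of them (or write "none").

States satisfying AX AF ¬target: {Heating, Fan}.
States satisfying AX AX AF ¬target: {Heating, Fan}.

{Heating, Fan}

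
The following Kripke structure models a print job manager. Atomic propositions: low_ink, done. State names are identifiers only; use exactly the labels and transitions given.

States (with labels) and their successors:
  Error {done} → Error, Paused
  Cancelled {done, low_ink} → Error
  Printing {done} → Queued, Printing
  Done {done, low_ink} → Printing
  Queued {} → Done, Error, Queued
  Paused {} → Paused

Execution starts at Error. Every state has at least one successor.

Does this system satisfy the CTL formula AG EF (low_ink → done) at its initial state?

States satisfying EF (low_ink → done): {Error, Cancelled, Printing, Done, Queued, Paused}.
States satisfying AG EF (low_ink → done): {Error, Cancelled, Printing, Done, Queued, Paused}.
Every state reachable from Error satisfies EF (low_ink → done).
Error ∈ Sat(AG EF (low_ink → done)).

Holds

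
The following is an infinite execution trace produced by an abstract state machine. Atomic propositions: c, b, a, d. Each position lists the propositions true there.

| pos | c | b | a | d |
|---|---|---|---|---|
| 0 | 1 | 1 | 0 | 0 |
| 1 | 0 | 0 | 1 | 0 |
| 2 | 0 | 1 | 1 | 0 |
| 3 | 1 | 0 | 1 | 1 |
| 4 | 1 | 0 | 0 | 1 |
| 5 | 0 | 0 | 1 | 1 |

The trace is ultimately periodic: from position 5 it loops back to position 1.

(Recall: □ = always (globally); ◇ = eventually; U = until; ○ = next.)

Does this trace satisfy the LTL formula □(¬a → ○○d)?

Violated

¬a → ○○d must hold at every position from 0 onward. It fails at position 0, so □(¬a → ○○d) is false.
Positions where ¬a holds: 0, 4.
Check ○○d at each: 0→fails, 4→fails.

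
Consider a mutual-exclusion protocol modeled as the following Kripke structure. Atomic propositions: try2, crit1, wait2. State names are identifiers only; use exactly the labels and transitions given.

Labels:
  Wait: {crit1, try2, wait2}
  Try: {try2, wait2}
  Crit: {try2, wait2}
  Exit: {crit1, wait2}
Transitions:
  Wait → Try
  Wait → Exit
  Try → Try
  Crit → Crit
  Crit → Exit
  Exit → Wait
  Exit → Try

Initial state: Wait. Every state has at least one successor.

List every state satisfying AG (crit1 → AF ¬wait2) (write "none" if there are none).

States satisfying crit1 → AF ¬wait2: {Try, Crit}.
States satisfying AG (crit1 → AF ¬wait2): {Try}.

{Try}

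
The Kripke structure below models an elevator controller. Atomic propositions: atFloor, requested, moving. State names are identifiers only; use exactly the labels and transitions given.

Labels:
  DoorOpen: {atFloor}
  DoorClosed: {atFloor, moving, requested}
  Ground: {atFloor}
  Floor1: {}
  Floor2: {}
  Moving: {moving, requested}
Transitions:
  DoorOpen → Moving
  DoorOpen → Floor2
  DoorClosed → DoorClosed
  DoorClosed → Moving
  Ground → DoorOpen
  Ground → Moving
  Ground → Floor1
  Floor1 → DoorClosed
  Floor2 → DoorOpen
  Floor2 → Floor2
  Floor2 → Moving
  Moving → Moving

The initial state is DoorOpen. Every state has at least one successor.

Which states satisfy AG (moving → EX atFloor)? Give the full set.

States satisfying moving → EX atFloor: {DoorOpen, DoorClosed, Ground, Floor1, Floor2}.
States satisfying AG (moving → EX atFloor): ∅.

none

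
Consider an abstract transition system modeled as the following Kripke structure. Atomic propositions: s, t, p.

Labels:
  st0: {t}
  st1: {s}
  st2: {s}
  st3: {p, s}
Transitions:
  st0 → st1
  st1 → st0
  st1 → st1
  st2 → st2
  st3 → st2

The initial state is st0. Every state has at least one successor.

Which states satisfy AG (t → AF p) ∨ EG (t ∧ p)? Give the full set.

States satisfying t → AF p: {st1, st2, st3}.
States satisfying AG (t → AF p): {st2, st3}.
States satisfying t ∧ p: ∅.
States satisfying EG (t ∧ p): ∅.
States satisfying AG (t → AF p) ∨ EG (t ∧ p): {st2, st3}.

{st2, st3}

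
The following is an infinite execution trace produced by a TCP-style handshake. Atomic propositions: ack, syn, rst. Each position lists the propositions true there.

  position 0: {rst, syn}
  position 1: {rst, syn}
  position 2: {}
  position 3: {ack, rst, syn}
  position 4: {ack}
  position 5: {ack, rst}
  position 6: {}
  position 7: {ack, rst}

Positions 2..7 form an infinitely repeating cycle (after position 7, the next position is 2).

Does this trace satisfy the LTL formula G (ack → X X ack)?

ack → X X ack must hold at every position from 0 onward. It fails at position 4, so G (ack → X X ack) is false.
Positions where ack holds: 3, 4, 5, 7.
Check X X ack at each: 3→ok, 4→fails, 5→ok, 7→ok.

Does not hold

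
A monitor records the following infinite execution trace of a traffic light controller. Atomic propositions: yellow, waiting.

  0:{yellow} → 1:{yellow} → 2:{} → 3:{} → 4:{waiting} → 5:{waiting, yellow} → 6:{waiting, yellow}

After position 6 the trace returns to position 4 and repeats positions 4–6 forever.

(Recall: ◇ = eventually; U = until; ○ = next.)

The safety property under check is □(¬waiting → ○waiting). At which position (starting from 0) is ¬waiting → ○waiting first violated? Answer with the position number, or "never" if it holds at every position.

At position 0 the labels are {yellow} and the next position 1 has {yellow}, so ¬waiting → ○waiting is false there. This is the first violation.

0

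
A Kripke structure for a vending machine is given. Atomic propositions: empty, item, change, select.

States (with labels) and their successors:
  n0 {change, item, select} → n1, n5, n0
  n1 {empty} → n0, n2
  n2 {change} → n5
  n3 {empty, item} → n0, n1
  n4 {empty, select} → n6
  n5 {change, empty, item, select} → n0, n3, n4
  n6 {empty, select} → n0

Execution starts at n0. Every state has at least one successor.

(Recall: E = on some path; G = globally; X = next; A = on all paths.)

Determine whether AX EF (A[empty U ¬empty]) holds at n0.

Yes

States satisfying EF (A[empty U ¬empty]): {n0, n1, n2, n3, n4, n5, n6}.
States satisfying AX EF (A[empty U ¬empty]): {n0, n1, n2, n3, n4, n5, n6}.
n0 ∈ Sat(AX EF (A[empty U ¬empty])).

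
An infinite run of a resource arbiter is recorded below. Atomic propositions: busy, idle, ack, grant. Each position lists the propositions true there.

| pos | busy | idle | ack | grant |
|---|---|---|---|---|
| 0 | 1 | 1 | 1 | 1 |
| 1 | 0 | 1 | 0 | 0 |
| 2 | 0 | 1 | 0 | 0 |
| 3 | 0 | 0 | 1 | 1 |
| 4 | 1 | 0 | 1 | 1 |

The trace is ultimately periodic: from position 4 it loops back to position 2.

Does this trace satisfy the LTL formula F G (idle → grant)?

G (idle → grant) is false at every position 0..4, so it never becomes true and F G (idle → grant) fails.

No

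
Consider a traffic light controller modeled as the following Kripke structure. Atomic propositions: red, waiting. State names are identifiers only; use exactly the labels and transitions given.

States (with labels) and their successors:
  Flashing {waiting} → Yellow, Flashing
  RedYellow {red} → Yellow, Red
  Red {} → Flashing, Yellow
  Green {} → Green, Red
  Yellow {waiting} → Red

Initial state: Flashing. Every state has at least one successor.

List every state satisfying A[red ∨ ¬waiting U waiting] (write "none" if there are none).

{Flashing, RedYellow, Red, Yellow}

States satisfying red ∨ ¬waiting: {RedYellow, Red, Green}.
States satisfying waiting: {Flashing, Yellow}.
States satisfying A[red ∨ ¬waiting U waiting]: {Flashing, RedYellow, Red, Yellow}.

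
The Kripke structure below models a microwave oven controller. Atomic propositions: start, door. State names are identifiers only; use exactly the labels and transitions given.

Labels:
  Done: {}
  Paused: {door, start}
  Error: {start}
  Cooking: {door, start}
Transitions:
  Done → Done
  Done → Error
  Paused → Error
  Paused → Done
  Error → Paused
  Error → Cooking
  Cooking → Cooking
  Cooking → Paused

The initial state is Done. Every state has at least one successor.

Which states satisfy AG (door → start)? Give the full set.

States satisfying door → start: {Done, Paused, Error, Cooking}.
States satisfying AG (door → start): {Done, Paused, Error, Cooking}.

{Done, Paused, Error, Cooking}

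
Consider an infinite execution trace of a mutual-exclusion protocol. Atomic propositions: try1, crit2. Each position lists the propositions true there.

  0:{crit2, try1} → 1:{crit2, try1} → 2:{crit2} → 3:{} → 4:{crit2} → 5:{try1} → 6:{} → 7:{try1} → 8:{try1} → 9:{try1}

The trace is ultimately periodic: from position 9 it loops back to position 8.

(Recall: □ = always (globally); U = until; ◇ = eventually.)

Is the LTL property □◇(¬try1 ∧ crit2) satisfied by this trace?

Does not hold

◇(¬try1 ∧ crit2) must hold at every position from 0 onward. It fails at position 5, so □◇(¬try1 ∧ crit2) is false.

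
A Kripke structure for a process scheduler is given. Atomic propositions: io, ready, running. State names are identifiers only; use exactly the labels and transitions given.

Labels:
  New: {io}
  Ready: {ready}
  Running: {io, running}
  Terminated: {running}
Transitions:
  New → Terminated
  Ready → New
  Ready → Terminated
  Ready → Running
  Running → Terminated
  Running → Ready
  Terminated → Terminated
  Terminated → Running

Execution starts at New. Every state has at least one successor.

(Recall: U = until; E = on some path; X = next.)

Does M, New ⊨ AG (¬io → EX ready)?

Does not hold

States satisfying ¬io → EX ready: {New, Running}.
States satisfying AG (¬io → EX ready): ∅.
Ready is reachable from New and violates ¬io → EX ready, so AG fails at New.
New ∉ Sat(AG (¬io → EX ready)).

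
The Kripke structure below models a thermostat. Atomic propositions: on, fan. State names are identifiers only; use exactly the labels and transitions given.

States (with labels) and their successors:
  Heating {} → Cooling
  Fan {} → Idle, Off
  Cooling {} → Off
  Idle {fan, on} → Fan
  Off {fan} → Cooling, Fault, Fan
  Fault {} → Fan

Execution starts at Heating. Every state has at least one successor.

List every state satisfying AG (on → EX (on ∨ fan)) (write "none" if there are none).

none

States satisfying on → EX (on ∨ fan): {Heating, Fan, Cooling, Off, Fault}.
States satisfying AG (on → EX (on ∨ fan)): ∅.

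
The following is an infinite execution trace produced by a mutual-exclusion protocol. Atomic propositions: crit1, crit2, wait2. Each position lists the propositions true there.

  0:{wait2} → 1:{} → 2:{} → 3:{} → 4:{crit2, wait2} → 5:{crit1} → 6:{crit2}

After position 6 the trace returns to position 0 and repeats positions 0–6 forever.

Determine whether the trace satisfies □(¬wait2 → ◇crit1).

¬wait2 → ◇crit1 holds at every position 0..6, and those are all positions ever visited, so □(¬wait2 → ◇crit1) holds.
Positions where ¬wait2 holds: 1, 2, 3, 5, 6.
Check ◇crit1 at each: 1→ok, 2→ok, 3→ok, 5→ok, 6→ok.

Yes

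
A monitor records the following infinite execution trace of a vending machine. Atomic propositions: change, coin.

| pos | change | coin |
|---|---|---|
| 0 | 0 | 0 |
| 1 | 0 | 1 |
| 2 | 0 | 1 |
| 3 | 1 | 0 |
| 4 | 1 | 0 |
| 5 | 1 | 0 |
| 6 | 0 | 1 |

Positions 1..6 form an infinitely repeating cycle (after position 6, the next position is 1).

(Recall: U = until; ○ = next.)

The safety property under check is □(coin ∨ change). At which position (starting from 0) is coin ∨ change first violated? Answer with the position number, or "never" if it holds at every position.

At position 0 the labels are {}, so coin ∨ change is false there. This is the first violation.

0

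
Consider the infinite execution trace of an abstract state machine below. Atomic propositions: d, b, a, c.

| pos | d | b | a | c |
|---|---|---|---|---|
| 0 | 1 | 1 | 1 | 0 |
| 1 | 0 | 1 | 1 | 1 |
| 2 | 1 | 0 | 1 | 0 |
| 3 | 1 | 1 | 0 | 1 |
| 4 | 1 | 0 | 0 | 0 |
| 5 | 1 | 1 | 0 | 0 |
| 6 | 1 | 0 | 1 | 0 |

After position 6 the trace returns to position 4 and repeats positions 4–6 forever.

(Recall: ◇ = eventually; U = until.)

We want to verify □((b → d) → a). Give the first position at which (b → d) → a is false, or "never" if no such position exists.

3

Check (b → d) → a at each position in order: 0 ✓, 1 ✓, 2 ✓.
At position 3 the labels are {b, c, d}, so (b → d) → a is false there. This is the first violation.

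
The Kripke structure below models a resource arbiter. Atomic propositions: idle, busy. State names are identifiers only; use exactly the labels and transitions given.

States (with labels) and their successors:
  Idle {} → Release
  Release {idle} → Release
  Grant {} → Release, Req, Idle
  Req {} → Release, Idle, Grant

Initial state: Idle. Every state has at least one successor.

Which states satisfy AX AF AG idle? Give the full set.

States satisfying AF AG idle: {Idle, Release}.
States satisfying AX AF AG idle: {Idle, Release}.

{Idle, Release}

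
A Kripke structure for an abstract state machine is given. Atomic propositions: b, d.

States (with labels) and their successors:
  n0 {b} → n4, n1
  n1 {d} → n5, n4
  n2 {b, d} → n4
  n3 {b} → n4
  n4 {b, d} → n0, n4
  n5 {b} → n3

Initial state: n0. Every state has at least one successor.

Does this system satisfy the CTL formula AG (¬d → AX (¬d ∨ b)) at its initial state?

No

States satisfying ¬d → AX (¬d ∨ b): {n1, n2, n3, n4, n5}.
States satisfying AG (¬d → AX (¬d ∨ b)): ∅.
n0 is reachable from n0 and violates ¬d → AX (¬d ∨ b), so AG fails at n0.
n0 ∉ Sat(AG (¬d → AX (¬d ∨ b))).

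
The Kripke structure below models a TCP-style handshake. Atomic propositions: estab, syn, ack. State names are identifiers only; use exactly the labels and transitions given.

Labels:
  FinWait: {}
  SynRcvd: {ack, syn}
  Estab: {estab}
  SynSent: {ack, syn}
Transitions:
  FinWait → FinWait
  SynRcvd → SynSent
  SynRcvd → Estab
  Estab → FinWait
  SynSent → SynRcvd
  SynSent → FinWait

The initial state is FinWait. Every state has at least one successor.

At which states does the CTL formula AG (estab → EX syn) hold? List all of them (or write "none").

States satisfying estab → EX syn: {FinWait, SynRcvd, SynSent}.
States satisfying AG (estab → EX syn): {FinWait}.

{FinWait}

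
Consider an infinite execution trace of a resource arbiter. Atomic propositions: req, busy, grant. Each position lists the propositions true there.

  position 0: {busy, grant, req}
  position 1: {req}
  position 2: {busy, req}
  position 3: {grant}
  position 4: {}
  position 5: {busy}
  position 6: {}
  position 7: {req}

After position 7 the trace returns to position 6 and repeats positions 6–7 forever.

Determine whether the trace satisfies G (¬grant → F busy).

¬grant → F busy must hold at every position from 0 onward. It fails at position 6, so G (¬grant → F busy) is false.
Positions where ¬grant holds: 1, 2, 4, 5, 6, 7.
Check F busy at each: 1→ok, 2→ok, 4→ok, 5→ok, 6→fails, 7→fails.

Does not hold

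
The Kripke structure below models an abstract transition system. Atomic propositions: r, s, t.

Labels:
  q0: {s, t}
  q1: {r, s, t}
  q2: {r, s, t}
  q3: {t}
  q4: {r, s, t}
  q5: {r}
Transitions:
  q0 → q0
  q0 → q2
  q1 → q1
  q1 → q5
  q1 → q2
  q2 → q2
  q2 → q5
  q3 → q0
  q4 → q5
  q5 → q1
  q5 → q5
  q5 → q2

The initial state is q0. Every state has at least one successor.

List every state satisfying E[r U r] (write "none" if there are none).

{q1, q2, q4, q5}

States satisfying r: {q1, q2, q4, q5}.
States satisfying E[r U r]: {q1, q2, q4, q5}.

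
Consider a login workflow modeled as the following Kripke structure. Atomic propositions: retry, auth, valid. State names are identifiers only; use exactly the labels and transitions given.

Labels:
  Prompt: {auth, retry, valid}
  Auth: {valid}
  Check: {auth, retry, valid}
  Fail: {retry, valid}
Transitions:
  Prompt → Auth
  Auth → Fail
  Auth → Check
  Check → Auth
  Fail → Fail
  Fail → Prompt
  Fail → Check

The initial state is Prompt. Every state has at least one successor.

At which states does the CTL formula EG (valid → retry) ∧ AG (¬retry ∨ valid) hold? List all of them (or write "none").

{Fail}

States satisfying valid → retry: {Prompt, Check, Fail}.
States satisfying EG (valid → retry): {Fail}.
States satisfying ¬retry ∨ valid: {Prompt, Auth, Check, Fail}.
States satisfying AG (¬retry ∨ valid): {Prompt, Auth, Check, Fail}.
States satisfying EG (valid → retry) ∧ AG (¬retry ∨ valid): {Fail}.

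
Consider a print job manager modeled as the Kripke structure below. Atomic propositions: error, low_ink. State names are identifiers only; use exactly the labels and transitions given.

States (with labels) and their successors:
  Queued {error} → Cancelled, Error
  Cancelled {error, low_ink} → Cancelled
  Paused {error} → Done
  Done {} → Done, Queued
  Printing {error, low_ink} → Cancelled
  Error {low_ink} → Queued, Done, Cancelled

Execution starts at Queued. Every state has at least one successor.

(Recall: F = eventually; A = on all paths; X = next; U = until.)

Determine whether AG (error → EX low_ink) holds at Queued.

Holds

States satisfying error → EX low_ink: {Queued, Cancelled, Done, Printing, Error}.
States satisfying AG (error → EX low_ink): {Queued, Cancelled, Done, Printing, Error}.
Every state reachable from Queued satisfies error → EX low_ink.
Queued ∈ Sat(AG (error → EX low_ink)).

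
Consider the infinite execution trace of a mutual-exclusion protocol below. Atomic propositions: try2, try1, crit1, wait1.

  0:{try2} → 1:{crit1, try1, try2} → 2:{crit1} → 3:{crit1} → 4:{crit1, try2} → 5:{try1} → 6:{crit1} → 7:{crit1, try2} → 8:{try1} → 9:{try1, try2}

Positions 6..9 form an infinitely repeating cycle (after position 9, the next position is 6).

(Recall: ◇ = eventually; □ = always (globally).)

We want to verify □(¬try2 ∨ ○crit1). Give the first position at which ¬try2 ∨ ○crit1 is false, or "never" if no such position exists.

4

Check ¬try2 ∨ ○crit1 at each position in order: 0 ✓, 1 ✓, 2 ✓, 3 ✓.
At position 4 the labels are {crit1, try2} and the next position 5 has {try1}, so ¬try2 ∨ ○crit1 is false there. This is the first violation.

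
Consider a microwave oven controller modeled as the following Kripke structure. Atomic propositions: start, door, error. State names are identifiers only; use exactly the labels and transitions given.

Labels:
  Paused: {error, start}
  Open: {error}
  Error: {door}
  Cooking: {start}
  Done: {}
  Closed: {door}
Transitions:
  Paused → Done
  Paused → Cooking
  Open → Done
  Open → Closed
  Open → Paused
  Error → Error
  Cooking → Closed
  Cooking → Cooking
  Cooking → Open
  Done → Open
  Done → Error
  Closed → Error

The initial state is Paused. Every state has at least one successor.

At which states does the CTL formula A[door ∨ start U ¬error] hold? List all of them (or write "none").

States satisfying door ∨ start: {Paused, Error, Cooking, Closed}.
States satisfying ¬error: {Error, Cooking, Done, Closed}.
States satisfying A[door ∨ start U ¬error]: {Paused, Error, Cooking, Done, Closed}.

{Paused, Error, Cooking, Done, Closed}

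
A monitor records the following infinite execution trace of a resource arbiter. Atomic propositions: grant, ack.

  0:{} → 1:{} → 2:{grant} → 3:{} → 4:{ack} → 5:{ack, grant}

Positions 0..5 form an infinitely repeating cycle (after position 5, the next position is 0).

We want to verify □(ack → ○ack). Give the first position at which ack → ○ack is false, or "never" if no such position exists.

Check ack → ○ack at each position in order: 0 ✓, 1 ✓, 2 ✓, 3 ✓, 4 ✓.
At position 5 the labels are {ack, grant} and the next position 0 has {}, so ack → ○ack is false there. This is the first violation.

5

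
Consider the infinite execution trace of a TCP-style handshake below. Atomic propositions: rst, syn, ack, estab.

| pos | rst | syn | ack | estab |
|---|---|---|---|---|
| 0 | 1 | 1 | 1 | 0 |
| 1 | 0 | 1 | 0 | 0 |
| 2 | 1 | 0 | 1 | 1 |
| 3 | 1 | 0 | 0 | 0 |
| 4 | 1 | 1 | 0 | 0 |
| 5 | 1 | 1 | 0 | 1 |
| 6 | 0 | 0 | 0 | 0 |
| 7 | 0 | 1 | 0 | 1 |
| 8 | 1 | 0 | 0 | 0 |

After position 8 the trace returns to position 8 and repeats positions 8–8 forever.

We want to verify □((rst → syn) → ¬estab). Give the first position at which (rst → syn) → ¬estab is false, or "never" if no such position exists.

Check (rst → syn) → ¬estab at each position in order: 0 ✓, 1 ✓, 2 ✓, 3 ✓, 4 ✓.
At position 5 the labels are {estab, rst, syn}, so (rst → syn) → ¬estab is false there. This is the first violation.

5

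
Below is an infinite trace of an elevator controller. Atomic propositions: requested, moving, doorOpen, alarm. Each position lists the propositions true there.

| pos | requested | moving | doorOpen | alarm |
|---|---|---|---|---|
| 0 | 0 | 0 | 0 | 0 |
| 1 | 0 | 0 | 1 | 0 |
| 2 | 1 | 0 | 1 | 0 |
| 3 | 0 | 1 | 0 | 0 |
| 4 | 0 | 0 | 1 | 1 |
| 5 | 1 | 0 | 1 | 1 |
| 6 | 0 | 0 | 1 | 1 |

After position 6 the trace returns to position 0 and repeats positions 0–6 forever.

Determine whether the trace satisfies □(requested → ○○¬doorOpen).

Does not hold

requested → ○○¬doorOpen must hold at every position from 0 onward. It fails at position 2, so □(requested → ○○¬doorOpen) is false.
Positions where requested holds: 2, 5.
Check ○○¬doorOpen at each: 2→fails, 5→ok.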